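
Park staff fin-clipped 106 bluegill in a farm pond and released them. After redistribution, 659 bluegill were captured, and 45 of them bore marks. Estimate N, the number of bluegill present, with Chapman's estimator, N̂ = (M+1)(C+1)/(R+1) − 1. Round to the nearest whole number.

N̂ = (106+1)(659+1)/(45+1) − 1 = 107·660/46 − 1
= 70620/46 − 1 ≈ 1535.2 − 1 ≈ 1534.2 → 1534

N ≈ 1534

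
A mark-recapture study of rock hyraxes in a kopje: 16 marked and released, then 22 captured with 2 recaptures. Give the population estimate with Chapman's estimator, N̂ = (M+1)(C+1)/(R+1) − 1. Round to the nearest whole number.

N̂ = (16+1)(22+1)/(2+1) − 1 = 17·23/3 − 1
= 391/3 − 1 ≈ 130.3 − 1 ≈ 129.3 → 129

N ≈ 129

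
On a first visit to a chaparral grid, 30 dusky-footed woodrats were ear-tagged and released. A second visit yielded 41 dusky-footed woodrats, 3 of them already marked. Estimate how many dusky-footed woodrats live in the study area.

N = (30 × 41) / 3 = 1230 / 3 = 410

N = 410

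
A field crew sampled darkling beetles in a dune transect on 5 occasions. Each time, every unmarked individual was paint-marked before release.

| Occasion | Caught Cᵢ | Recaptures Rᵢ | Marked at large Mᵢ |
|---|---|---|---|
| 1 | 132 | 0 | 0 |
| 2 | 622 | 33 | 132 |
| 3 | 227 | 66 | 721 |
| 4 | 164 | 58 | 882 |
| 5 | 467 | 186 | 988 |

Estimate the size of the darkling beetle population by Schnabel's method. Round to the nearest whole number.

Σ MᵢCᵢ = 0·132 + 132·622 + 721·227 + 882·164 + 988·467 = 0 + 82104 + 163667 + 144648 + 461396 = 851815
Σ Rᵢ = 0 + 33 + 66 + 58 + 186 = 343
N̂ = 851815 / 343 ≈ 2483.4 → 2483

N ≈ 2483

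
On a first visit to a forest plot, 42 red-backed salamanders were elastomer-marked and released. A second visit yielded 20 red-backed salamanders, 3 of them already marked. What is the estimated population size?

N = (42 × 20) / 3 = 840 / 3 = 280

N = 280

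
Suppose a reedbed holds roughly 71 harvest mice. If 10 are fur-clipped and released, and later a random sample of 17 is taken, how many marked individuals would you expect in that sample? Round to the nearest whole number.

expected recaptures ≈ 2

Expected recaptures E[R] = M·C / N.
E[R] = 10 × 17 / 71 = 170 / 71 ≈ 2.4 → 2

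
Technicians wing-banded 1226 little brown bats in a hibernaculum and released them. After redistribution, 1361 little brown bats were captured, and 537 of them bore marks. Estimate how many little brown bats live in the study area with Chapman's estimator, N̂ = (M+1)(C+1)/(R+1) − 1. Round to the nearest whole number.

N̂ = (1226+1)(1361+1)/(537+1) − 1 = 1227·1362/538 − 1
= 1671174/538 − 1 ≈ 3106.3 − 1 ≈ 3105.3 → 3105

N ≈ 3105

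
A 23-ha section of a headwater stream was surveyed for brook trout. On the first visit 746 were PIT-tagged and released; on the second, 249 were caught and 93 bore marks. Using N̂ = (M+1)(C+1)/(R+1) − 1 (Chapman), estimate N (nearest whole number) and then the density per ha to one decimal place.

N̂ = 747·250/94 − 1 = 186750/94 − 1 ≈ 1985.7 → 1986
Density = N̂ / area = 1986 / 23 ≈ 86.348 → 86.3 per ha

density ≈ 86.3 brook trout per ha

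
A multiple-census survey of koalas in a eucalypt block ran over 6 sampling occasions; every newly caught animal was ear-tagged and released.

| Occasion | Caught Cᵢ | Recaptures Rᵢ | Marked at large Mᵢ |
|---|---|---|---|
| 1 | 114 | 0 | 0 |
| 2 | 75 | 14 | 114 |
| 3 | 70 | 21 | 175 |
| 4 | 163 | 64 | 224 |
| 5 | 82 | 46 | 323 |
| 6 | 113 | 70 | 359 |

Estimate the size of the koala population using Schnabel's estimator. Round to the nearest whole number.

Σ MᵢCᵢ = 0·114 + 114·75 + 175·70 + 224·163 + 323·82 + 359·113 = 0 + 8550 + 12250 + 36512 + 26486 + 40567 = 124365
Σ Rᵢ = 0 + 14 + 21 + 64 + 46 + 70 = 215
N̂ = 124365 / 215 ≈ 578.4 → 578

N ≈ 578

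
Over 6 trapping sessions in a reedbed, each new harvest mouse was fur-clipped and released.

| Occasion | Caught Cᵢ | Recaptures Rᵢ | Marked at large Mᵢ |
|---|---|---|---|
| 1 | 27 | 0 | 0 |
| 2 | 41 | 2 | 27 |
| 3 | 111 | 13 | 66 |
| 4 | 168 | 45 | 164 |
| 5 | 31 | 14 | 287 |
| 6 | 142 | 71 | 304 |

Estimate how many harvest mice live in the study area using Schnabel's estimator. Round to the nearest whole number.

Σ MᵢCᵢ = 0·27 + 27·41 + 66·111 + 164·168 + 287·31 + 304·142 = 0 + 1107 + 7326 + 27552 + 8897 + 43168 = 88050
Σ Rᵢ = 0 + 2 + 13 + 45 + 14 + 71 = 145
N̂ = 88050 / 145 ≈ 607.2 → 607

N ≈ 607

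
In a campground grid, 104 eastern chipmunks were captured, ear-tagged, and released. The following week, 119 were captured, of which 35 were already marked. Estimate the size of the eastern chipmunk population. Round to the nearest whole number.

The marked fraction in the recapture sample should equal the marked fraction in the population: 35/119 = 104/N.
N = (104 × 119) / 35 = 12376 / 35 ≈ 353.6 → 354

N ≈ 354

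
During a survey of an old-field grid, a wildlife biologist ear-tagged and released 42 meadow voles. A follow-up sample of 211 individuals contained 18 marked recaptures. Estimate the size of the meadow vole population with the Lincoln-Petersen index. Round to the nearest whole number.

If marked individuals mix randomly, R/C ≈ M/N, giving N ≈ M·C/R.
N = (42 × 211) / 18 = 8862 / 18 ≈ 492.3 → 492

N ≈ 492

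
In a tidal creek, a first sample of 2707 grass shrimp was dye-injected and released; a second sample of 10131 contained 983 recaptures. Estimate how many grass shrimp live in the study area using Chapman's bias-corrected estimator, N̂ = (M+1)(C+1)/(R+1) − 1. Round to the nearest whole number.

N̂ = (2707+1)(10131+1)/(983+1) − 1 = 2708·10132/984 − 1
= 27437456/984 − 1 ≈ 27883.6 − 1 ≈ 27882.6 → 27883

N ≈ 27,883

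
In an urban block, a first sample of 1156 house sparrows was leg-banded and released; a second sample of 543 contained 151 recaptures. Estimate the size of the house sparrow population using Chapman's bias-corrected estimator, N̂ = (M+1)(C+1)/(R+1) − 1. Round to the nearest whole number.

N̂ = (1156+1)(543+1)/(151+1) − 1 = 1157·544/152 − 1
= 629408/152 − 1 ≈ 4140.8 − 1 ≈ 4139.8 → 4140

N ≈ 4140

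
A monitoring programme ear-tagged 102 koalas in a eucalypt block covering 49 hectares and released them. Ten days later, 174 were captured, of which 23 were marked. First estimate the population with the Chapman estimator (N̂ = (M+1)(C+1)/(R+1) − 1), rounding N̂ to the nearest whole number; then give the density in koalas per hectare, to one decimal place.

density ≈ 15.3 koalas per hectare

N̂ = 103·175/24 − 1 = 18025/24 − 1 ≈ 750.0 → 750
Density = N̂ / area = 750 / 49 ≈ 15.31 → 15.3 per hectare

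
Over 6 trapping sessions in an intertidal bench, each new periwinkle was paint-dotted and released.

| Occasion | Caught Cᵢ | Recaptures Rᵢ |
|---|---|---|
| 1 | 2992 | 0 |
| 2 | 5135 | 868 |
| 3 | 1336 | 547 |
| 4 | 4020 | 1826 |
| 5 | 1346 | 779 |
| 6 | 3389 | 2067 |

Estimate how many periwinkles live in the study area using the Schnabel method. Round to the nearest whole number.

N ≈ 17,715

Marked at large before each occasion: Mᵢ = Σⱼ<ᵢ (Cⱼ − Rⱼ) → M1=0, M2=2992, M3=7259, M4=8048, M5=10242, M6=10809
Σ MᵢCᵢ = 0·2992 + 2992·5135 + 7259·1336 + 8048·4020 + 10242·1346 + 10809·3389 = 0 + 15363920 + 9698024 + 32352960 + 13785732 + 36631701 = 107832337
Σ Rᵢ = 0 + 868 + 547 + 1826 + 779 + 2067 = 6087
N̂ = 107832337 / 6087 ≈ 17715.2 → 17715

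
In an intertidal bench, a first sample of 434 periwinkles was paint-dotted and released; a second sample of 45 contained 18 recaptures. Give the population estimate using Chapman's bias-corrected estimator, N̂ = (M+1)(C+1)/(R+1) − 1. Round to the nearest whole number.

N ≈ 1052

N̂ = (434+1)(45+1)/(18+1) − 1 = 435·46/19 − 1
= 20010/19 − 1 ≈ 1053.2 − 1 ≈ 1052.2 → 1052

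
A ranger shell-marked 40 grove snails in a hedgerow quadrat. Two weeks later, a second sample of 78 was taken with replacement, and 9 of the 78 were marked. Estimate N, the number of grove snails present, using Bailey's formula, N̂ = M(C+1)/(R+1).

N = 316

N̂ = 40·(78+1)/(9+1) = 40·79/10 = 3160/10 = 316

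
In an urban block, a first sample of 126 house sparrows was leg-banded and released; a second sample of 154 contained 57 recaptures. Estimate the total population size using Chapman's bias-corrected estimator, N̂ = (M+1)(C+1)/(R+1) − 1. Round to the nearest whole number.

N ≈ 338

N̂ = (126+1)(154+1)/(57+1) − 1 = 127·155/58 − 1
= 19685/58 − 1 ≈ 339.4 − 1 ≈ 338.4 → 338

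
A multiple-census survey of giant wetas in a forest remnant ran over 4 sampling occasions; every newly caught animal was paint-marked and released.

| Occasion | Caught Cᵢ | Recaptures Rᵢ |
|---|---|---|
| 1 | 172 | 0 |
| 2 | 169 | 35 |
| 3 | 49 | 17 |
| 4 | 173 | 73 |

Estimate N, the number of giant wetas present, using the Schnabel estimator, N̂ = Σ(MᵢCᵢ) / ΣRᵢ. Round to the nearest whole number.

N ≈ 820

Marked at large before each occasion: Mᵢ = Σⱼ<ᵢ (Cⱼ − Rⱼ) → M1=0, M2=172, M3=306, M4=338
Σ MᵢCᵢ = 0·172 + 172·169 + 306·49 + 338·173 = 0 + 29068 + 14994 + 58474 = 102536
Σ Rᵢ = 0 + 35 + 17 + 73 = 125
N̂ = 102536 / 125 ≈ 820.3 → 820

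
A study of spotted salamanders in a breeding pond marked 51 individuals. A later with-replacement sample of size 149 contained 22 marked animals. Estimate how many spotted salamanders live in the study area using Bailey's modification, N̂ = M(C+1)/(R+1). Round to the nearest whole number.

N ≈ 333

N̂ = 51·(149+1)/(22+1) = 51·150/23 = 7650/23 ≈ 332.6 → 333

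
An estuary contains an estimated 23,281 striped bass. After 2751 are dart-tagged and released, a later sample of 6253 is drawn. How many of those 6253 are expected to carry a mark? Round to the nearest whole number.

expected recaptures ≈ 739

The marked fraction of the population is 2751/23281, so in a sample of 6253 expect C·(M/N) marked.
E[R] = 2751 × 6253 / 23281 = 17202003 / 23281 ≈ 738.9 → 739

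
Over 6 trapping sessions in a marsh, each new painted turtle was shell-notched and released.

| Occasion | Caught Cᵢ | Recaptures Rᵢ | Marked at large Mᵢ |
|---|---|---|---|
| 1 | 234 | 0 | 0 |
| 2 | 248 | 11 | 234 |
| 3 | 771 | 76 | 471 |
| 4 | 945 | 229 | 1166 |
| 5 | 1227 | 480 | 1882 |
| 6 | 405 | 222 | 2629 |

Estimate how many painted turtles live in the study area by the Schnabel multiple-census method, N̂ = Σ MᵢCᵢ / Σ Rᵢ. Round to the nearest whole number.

N ≈ 4810

Σ MᵢCᵢ = 0·234 + 234·248 + 471·771 + 1166·945 + 1882·1227 + 2629·405 = 0 + 58032 + 363141 + 1101870 + 2309214 + 1064745 = 4897002
Σ Rᵢ = 0 + 11 + 76 + 229 + 480 + 222 = 1018
N̂ = 4897002 / 1018 ≈ 4810.4 → 4810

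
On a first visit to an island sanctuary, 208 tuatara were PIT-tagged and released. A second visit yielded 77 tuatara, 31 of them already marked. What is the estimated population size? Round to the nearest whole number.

N ≈ 517

N = (208 × 77) / 31 = 16016 / 31 ≈ 516.6 → 517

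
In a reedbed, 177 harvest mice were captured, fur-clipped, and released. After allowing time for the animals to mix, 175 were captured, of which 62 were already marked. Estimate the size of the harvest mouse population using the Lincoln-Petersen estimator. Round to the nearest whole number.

If marked individuals mix randomly, R/C ≈ M/N, giving N ≈ M·C/R.
N = (177 × 175) / 62 = 30975 / 62 ≈ 499.6 → 500

N ≈ 500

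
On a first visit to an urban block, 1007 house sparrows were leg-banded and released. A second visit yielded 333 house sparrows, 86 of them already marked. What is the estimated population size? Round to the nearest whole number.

N ≈ 3899

The marked fraction in the recapture sample should equal the marked fraction in the population: 86/333 = 1007/N.
N = (1007 × 333) / 86 = 335331 / 86 ≈ 3899.2 → 3899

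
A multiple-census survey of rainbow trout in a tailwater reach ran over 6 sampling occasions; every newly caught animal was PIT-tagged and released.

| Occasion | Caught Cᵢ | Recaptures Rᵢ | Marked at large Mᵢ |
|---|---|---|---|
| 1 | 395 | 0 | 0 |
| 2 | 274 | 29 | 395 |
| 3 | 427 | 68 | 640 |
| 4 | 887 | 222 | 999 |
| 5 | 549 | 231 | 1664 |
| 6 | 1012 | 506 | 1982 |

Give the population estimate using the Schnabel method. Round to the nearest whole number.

N ≈ 3965

Σ MᵢCᵢ = 0·395 + 395·274 + 640·427 + 999·887 + 1664·549 + 1982·1012 = 0 + 108230 + 273280 + 886113 + 913536 + 2005784 = 4186943
Σ Rᵢ = 0 + 29 + 68 + 222 + 231 + 506 = 1056
N̂ = 4186943 / 1056 ≈ 3964.9 → 3965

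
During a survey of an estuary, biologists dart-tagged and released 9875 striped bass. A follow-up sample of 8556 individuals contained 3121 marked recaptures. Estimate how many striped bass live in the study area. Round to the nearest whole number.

If marked individuals mix randomly, R/C ≈ M/N, giving N ≈ M·C/R.
N = (9875 × 8556) / 3121 = 84490500 / 3121 ≈ 27071.6 → 27072

N ≈ 27,072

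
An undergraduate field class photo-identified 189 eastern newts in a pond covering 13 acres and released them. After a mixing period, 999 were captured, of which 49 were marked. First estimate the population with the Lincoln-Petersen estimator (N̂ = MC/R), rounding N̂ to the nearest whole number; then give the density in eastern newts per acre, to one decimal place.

N̂ = 189·999/49 = 188811/49 ≈ 3853.3 → 3853
Density = N̂ / area = 3853 / 13 ≈ 296.38 → 296.4 per acre

density ≈ 296.4 eastern newts per acre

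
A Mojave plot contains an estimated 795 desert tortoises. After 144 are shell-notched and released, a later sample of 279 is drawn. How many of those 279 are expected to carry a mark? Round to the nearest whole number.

The marked fraction of the population is 144/795, so in a sample of 279 expect C·(M/N) marked.
E[R] = 144 × 279 / 795 = 40176 / 795 ≈ 50.5 → 51

expected recaptures ≈ 51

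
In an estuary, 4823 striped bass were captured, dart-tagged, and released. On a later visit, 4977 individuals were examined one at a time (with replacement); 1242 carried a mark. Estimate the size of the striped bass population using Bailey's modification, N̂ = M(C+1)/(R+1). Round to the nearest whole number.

N ≈ 19,315

N̂ = 4823·(4977+1)/(1242+1) = 4823·4978/1243 = 24008894/1243 ≈ 19315.3 → 19315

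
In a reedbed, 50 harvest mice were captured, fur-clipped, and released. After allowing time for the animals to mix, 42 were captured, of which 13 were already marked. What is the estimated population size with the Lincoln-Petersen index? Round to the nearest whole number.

If marked individuals mix randomly, R/C ≈ M/N, giving N ≈ M·C/R.
N = (50 × 42) / 13 = 2100 / 13 ≈ 161.5 → 162

N ≈ 162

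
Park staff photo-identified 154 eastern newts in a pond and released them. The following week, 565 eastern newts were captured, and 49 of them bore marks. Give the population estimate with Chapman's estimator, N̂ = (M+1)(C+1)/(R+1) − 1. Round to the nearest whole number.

N ≈ 1754

N̂ = (154+1)(565+1)/(49+1) − 1 = 155·566/50 − 1
= 87730/50 − 1 ≈ 1754.6 − 1 ≈ 1753.6 → 1754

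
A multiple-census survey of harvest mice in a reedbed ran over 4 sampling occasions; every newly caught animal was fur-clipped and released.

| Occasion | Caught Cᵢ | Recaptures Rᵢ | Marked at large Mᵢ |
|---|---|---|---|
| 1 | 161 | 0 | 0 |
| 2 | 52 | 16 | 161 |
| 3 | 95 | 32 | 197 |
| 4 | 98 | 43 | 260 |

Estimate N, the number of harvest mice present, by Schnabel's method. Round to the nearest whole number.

N ≈ 578

Σ MᵢCᵢ = 0·161 + 161·52 + 197·95 + 260·98 = 0 + 8372 + 18715 + 25480 = 52567
Σ Rᵢ = 0 + 16 + 32 + 43 = 91
N̂ = 52567 / 91 ≈ 577.7 → 578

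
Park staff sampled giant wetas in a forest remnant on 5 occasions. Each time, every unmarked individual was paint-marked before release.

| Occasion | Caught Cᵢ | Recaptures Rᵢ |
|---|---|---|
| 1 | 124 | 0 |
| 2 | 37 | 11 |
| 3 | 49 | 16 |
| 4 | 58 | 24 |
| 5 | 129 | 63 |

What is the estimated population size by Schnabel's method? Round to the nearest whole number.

Marked at large before each occasion: Mᵢ = Σⱼ<ᵢ (Cⱼ − Rⱼ) → M1=0, M2=124, M3=150, M4=183, M5=217
Σ MᵢCᵢ = 0·124 + 124·37 + 150·49 + 183·58 + 217·129 = 0 + 4588 + 7350 + 10614 + 27993 = 50545
Σ Rᵢ = 0 + 11 + 16 + 24 + 63 = 114
N̂ = 50545 / 114 ≈ 443.4 → 443

N ≈ 443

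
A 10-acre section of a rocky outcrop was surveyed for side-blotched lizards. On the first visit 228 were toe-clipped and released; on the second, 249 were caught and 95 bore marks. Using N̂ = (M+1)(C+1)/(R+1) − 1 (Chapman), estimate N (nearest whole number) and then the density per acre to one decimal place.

N̂ = 229·250/96 − 1 = 57250/96 − 1 ≈ 595.4 → 595
Density = N̂ / area = 595 / 10 ≈ 59.50 → 59.5 per acre

density ≈ 59.5 side-blotched lizards per acre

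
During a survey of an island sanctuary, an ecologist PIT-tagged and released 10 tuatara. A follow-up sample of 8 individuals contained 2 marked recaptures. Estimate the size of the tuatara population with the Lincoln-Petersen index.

N = 40

If marked individuals mix randomly, R/C ≈ M/N, giving N ≈ M·C/R.
N = (10 × 8) / 2 = 80 / 2 = 40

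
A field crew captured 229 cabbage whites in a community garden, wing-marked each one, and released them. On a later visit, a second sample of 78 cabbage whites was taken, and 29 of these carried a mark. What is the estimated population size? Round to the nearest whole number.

Lincoln-Petersen assumes M/N = R/C, so N = M·C / R.
N = (229 × 78) / 29 = 17862 / 29 ≈ 615.9 → 616

N ≈ 616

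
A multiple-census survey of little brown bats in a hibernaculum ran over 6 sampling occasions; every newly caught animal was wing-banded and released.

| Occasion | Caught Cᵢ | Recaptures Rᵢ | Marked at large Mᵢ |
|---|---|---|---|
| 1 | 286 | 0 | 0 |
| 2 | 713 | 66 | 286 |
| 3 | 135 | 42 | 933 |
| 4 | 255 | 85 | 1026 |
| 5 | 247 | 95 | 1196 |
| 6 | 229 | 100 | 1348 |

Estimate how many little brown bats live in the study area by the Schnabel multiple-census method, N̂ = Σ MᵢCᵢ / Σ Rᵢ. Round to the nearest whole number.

Σ MᵢCᵢ = 0·286 + 286·713 + 933·135 + 1026·255 + 1196·247 + 1348·229 = 0 + 203918 + 125955 + 261630 + 295412 + 308692 = 1195607
Σ Rᵢ = 0 + 66 + 42 + 85 + 95 + 100 = 388
N̂ = 1195607 / 388 ≈ 3081.46 → 3081

N ≈ 3081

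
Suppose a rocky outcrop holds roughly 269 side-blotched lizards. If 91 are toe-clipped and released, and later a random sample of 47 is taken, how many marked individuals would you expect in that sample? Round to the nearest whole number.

The marked fraction of the population is 91/269, so in a sample of 47 expect C·(M/N) marked.
E[R] = 91 × 47 / 269 = 4277 / 269 ≈ 15.9 → 16

expected recaptures ≈ 16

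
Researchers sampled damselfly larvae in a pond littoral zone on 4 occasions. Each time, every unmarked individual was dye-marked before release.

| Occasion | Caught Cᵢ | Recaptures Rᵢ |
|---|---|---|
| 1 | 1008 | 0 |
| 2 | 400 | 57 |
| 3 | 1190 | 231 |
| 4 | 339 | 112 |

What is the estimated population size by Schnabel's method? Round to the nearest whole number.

Marked at large before each occasion: Mᵢ = Σⱼ<ᵢ (Cⱼ − Rⱼ) → M1=0, M2=1008, M3=1351, M4=2310
Σ MᵢCᵢ = 0·1008 + 1008·400 + 1351·1190 + 2310·339 = 0 + 403200 + 1607690 + 783090 = 2793980
Σ Rᵢ = 0 + 57 + 231 + 112 = 400
N̂ = 2793980 / 400 ≈ 6984.9 → 6985

N ≈ 6985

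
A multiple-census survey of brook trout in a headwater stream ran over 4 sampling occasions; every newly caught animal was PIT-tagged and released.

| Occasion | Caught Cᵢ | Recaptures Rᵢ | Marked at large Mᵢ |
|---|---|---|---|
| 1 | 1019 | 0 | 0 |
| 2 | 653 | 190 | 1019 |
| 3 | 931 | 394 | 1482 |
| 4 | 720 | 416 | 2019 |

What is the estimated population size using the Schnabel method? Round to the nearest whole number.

Σ MᵢCᵢ = 0·1019 + 1019·653 + 1482·931 + 2019·720 = 0 + 665407 + 1379742 + 1453680 = 3498829
Σ Rᵢ = 0 + 190 + 394 + 416 = 1000
N̂ = 3498829 / 1000 ≈ 3498.8 → 3499

N ≈ 3499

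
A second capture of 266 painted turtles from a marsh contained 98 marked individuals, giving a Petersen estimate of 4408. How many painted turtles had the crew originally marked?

M = 1624

From N = M·C/R: M = N·R / C = 4408·98 / 266 = 431984 / 266 = 1624.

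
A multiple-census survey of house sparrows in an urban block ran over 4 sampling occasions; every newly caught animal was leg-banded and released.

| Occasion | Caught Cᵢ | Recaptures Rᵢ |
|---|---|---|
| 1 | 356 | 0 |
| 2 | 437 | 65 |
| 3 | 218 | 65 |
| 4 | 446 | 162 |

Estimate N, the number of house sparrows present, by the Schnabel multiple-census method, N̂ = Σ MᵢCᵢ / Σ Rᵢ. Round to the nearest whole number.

Marked at large before each occasion: Mᵢ = Σⱼ<ᵢ (Cⱼ − Rⱼ) → M1=0, M2=356, M3=728, M4=881
Σ MᵢCᵢ = 0·356 + 356·437 + 728·218 + 881·446 = 0 + 155572 + 158704 + 392926 = 707202
Σ Rᵢ = 0 + 65 + 65 + 162 = 292
N̂ = 707202 / 292 ≈ 2421.9 → 2422

N ≈ 2422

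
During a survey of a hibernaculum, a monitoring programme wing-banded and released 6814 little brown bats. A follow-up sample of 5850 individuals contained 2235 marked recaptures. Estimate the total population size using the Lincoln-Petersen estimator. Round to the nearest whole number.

Lincoln-Petersen assumes M/N = R/C, so N = M·C / R.
N = (6814 × 5850) / 2235 = 39861900 / 2235 ≈ 17835.3 → 17835

N ≈ 17,835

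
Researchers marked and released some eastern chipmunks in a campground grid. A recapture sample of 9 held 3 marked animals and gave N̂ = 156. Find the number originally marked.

From N = M·C/R: M = N·R / C = 156·3 / 9 = 468 / 9 = 52.

M = 52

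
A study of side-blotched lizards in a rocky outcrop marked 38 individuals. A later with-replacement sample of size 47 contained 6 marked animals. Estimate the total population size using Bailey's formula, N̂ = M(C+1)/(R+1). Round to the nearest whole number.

N ≈ 261

N̂ = 38·(47+1)/(6+1) = 38·48/7 = 1824/7 ≈ 260.6 → 261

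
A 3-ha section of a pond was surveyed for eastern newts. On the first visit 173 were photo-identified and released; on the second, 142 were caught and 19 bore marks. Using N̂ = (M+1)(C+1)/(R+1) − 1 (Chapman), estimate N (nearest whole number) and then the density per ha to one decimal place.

density ≈ 414.3 eastern newts per ha

N̂ = 174·143/20 − 1 = 24882/20 − 1 ≈ 1243.1 → 1243
Density = N̂ / area = 1243 / 3 ≈ 414.33 → 414.3 per ha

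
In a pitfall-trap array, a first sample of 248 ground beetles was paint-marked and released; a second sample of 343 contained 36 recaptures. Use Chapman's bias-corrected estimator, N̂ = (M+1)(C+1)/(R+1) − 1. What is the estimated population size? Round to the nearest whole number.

N ≈ 2314

N̂ = (248+1)(343+1)/(36+1) − 1 = 249·344/37 − 1
= 85656/37 − 1 ≈ 2315.0 − 1 ≈ 2314.0 → 2314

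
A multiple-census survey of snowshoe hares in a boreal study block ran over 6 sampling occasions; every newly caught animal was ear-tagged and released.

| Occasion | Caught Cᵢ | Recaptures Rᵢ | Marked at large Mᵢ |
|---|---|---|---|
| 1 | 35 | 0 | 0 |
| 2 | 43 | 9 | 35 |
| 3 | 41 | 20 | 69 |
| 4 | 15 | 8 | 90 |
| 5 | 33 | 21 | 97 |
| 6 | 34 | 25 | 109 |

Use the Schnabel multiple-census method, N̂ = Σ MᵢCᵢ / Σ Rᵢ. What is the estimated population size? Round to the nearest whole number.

Σ MᵢCᵢ = 0·35 + 35·43 + 69·41 + 90·15 + 97·33 + 109·34 = 0 + 1505 + 2829 + 1350 + 3201 + 3706 = 12591
Σ Rᵢ = 0 + 9 + 20 + 8 + 21 + 25 = 83
N̂ = 12591 / 83 ≈ 151.7 → 152

N ≈ 152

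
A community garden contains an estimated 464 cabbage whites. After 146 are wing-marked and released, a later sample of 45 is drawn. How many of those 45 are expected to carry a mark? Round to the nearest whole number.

Expected recaptures E[R] = M·C / N.
E[R] = 146 × 45 / 464 = 6570 / 464 ≈ 14.2 → 14

expected recaptures ≈ 14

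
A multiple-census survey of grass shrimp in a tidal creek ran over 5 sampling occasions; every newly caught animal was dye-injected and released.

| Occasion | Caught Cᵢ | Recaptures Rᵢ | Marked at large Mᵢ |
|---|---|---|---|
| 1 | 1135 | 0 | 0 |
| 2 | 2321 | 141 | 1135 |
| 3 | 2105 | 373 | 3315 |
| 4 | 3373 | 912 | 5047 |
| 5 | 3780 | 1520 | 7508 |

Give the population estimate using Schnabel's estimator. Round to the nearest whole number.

Σ MᵢCᵢ = 0·1135 + 1135·2321 + 3315·2105 + 5047·3373 + 7508·3780 = 0 + 2634335 + 6978075 + 17023531 + 28380240 = 55016181
Σ Rᵢ = 0 + 141 + 373 + 912 + 1520 = 2946
N̂ = 55016181 / 2946 ≈ 18674.9 → 18675

N ≈ 18,675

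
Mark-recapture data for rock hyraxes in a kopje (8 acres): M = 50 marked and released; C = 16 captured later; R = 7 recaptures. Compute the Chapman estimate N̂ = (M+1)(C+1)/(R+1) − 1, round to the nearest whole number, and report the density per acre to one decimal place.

N̂ = 51·17/8 − 1 = 867/8 − 1 ≈ 107.4 → 107
Density = N̂ / area = 107 / 8 ≈ 13.38 → 13.4 per acre

density ≈ 13.4 rock hyraxes per acre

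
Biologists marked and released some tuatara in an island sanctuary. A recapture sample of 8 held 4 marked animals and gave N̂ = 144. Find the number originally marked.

From N = M·C/R: M = N·R / C = 144·4 / 8 = 576 / 8 = 72.

M = 72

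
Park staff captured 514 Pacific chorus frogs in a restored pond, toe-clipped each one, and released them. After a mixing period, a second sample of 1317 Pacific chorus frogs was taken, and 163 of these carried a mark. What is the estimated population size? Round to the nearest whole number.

N ≈ 4153

N = (514 × 1317) / 163 = 676938 / 163 ≈ 4153.0 → 4153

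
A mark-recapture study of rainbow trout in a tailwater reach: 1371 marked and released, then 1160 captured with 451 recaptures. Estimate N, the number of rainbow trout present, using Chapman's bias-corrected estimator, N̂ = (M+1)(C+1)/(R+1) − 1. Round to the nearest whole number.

N ≈ 3523

N̂ = (1371+1)(1160+1)/(451+1) − 1 = 1372·1161/452 − 1
= 1592892/452 − 1 ≈ 3524.1 − 1 ≈ 3523.1 → 3523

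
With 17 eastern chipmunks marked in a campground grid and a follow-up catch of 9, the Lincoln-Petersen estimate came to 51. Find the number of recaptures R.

From N = M·C/R: R = M·C / N = 17·9 / 51 = 153 / 51 = 3.

R = 3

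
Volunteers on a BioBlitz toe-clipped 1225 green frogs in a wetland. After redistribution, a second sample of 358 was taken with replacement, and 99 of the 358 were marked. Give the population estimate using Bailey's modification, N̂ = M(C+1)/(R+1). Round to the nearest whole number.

N̂ = 1225·(358+1)/(99+1) = 1225·359/100 = 439775/100 ≈ 4397.8 → 4398

N ≈ 4398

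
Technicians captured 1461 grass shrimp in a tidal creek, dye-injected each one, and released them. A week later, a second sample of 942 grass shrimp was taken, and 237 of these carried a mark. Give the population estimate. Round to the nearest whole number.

N ≈ 5807

Lincoln-Petersen assumes M/N = R/C, so N = M·C / R.
N = (1461 × 942) / 237 = 1376262 / 237 ≈ 5807.0 → 5807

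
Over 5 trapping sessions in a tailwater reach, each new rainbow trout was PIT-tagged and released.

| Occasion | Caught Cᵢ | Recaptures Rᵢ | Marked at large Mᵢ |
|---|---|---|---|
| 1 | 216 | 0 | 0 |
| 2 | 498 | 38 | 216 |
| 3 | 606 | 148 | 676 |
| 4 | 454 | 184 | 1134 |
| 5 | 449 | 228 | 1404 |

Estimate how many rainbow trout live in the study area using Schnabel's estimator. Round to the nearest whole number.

Σ MᵢCᵢ = 0·216 + 216·498 + 676·606 + 1134·454 + 1404·449 = 0 + 107568 + 409656 + 514836 + 630396 = 1662456
Σ Rᵢ = 0 + 38 + 148 + 184 + 228 = 598
N̂ = 1662456 / 598 ≈ 2780.0 → 2780

N ≈ 2780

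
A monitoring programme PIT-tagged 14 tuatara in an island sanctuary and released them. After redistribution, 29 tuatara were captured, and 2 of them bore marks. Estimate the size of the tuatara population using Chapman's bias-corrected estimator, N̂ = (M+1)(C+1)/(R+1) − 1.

N̂ = (14+1)(29+1)/(2+1) − 1 = 15·30/3 − 1
= 450/3 − 1 = 150 − 1 = 149

N = 149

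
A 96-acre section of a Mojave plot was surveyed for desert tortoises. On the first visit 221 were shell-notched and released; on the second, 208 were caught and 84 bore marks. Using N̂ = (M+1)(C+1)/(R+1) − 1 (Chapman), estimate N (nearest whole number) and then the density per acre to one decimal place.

N̂ = 222·209/85 − 1 = 46398/85 − 1 ≈ 544.9 → 545
Density = N̂ / area = 545 / 96 ≈ 5.68 → 5.7 per acre

density ≈ 5.7 desert tortoises per acre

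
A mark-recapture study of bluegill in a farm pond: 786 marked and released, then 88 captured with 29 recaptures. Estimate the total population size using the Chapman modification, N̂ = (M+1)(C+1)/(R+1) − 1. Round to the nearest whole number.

N̂ = (786+1)(88+1)/(29+1) − 1 = 787·89/30 − 1
= 70043/30 − 1 ≈ 2334.8 − 1 ≈ 2333.8 → 2334

N ≈ 2334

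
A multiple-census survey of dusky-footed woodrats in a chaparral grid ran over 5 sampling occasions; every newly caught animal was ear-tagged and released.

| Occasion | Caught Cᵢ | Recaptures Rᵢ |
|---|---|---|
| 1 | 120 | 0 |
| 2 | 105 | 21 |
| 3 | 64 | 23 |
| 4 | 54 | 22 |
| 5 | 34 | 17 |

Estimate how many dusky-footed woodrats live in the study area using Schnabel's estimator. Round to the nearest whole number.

Marked at large before each occasion: Mᵢ = Σⱼ<ᵢ (Cⱼ − Rⱼ) → M1=0, M2=120, M3=204, M4=245, M5=277
Σ MᵢCᵢ = 0·120 + 120·105 + 204·64 + 245·54 + 277·34 = 0 + 12600 + 13056 + 13230 + 9418 = 48304
Σ Rᵢ = 0 + 21 + 23 + 22 + 17 = 83
N̂ = 48304 / 83 ≈ 582.0 → 582

N ≈ 582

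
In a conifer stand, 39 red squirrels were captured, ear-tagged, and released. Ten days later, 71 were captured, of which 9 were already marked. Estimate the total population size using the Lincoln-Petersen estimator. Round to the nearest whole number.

Lincoln-Petersen assumes M/N = R/C, so N = M·C / R.
N = (39 × 71) / 9 = 2769 / 9 ≈ 307.7 → 308

N ≈ 308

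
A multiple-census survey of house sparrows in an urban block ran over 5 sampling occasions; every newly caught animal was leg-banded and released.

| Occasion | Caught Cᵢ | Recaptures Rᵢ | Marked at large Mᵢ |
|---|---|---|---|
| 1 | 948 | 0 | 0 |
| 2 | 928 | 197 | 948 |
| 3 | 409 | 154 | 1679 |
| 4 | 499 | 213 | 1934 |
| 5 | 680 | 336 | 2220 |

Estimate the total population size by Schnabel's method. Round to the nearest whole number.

N ≈ 4490

Σ MᵢCᵢ = 0·948 + 948·928 + 1679·409 + 1934·499 + 2220·680 = 0 + 879744 + 686711 + 965066 + 1509600 = 4041121
Σ Rᵢ = 0 + 197 + 154 + 213 + 336 = 900
N̂ = 4041121 / 900 ≈ 4490.1 → 4490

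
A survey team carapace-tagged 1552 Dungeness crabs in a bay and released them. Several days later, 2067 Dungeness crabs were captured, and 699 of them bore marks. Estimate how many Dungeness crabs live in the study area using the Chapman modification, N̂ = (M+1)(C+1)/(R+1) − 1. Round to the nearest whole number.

N ≈ 4587

N̂ = (1552+1)(2067+1)/(699+1) − 1 = 1553·2068/700 − 1
= 3211604/700 − 1 ≈ 4588.0 − 1 ≈ 4587.0 → 4587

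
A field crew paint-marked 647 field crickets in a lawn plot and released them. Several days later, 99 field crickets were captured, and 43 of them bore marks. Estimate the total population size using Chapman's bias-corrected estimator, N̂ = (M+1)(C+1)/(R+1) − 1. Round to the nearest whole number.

N ≈ 1472

N̂ = (647+1)(99+1)/(43+1) − 1 = 648·100/44 − 1
= 64800/44 − 1 ≈ 1472.7 − 1 ≈ 1471.7 → 1472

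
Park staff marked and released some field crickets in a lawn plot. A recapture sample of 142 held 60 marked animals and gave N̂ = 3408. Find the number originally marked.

From N = M·C/R: M = N·R / C = 3408·60 / 142 = 204480 / 142 = 1440.

M = 1440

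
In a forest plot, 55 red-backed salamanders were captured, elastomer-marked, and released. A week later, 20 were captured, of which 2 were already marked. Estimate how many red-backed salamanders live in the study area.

The marked fraction in the recapture sample should equal the marked fraction in the population: 2/20 = 55/N.
N = (55 × 20) / 2 = 1100 / 2 = 550

N = 550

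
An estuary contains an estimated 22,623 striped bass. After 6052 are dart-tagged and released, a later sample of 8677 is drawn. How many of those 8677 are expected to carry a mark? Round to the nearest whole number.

Expected recaptures E[R] = M·C / N.
E[R] = 6052 × 8677 / 22623 = 52513204 / 22623 ≈ 2321.2 → 2321

expected recaptures ≈ 2321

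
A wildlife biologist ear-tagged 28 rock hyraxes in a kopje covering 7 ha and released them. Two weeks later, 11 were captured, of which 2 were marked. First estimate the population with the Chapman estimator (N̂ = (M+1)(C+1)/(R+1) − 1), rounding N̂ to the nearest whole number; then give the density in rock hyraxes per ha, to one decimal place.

N̂ = 29·12/3 − 1 = 348/3 − 1 = 115
Density = N̂ / area = 115 / 7 ≈ 16.43 → 16.4 per ha

density ≈ 16.4 rock hyraxes per ha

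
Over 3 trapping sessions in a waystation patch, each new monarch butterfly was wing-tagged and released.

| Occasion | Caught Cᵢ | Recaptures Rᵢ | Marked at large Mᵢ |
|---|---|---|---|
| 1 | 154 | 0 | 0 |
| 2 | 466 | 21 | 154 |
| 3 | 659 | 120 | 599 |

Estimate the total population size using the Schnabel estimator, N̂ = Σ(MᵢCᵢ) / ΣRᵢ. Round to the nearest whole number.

Σ MᵢCᵢ = 0·154 + 154·466 + 599·659 = 0 + 71764 + 394741 = 466505
Σ Rᵢ = 0 + 21 + 120 = 141
N̂ = 466505 / 141 ≈ 3308.5 → 3309

N ≈ 3309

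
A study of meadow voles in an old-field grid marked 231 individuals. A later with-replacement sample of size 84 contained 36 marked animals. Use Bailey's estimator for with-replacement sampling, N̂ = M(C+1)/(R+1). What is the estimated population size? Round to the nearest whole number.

N̂ = 231·(84+1)/(36+1) = 231·85/37 = 19635/37 ≈ 530.7 → 531

N ≈ 531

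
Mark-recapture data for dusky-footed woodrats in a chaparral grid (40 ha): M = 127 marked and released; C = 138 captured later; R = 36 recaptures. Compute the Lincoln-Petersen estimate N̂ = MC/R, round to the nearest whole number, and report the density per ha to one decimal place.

density ≈ 12.2 dusky-footed woodrats per ha

N̂ = 127·138/36 = 17526/36 ≈ 486.8 → 487
Density = N̂ / area = 487 / 40 ≈ 12.18 → 12.2 per ha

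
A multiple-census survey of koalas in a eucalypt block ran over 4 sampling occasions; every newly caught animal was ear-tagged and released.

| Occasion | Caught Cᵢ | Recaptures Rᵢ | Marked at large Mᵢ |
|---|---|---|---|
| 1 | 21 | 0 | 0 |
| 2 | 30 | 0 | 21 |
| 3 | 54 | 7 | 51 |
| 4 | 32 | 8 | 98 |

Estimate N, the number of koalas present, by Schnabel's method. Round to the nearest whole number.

N ≈ 435

Σ MᵢCᵢ = 0·21 + 21·30 + 51·54 + 98·32 = 0 + 630 + 2754 + 3136 = 6520
Σ Rᵢ = 0 + 0 + 7 + 8 = 15
N̂ = 6520 / 15 ≈ 434.7 → 435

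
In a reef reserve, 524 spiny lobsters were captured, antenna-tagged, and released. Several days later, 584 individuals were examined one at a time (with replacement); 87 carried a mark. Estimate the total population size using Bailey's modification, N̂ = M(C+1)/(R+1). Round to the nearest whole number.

N̂ = 524·(584+1)/(87+1) = 524·585/88 = 306540/88 ≈ 3483.4 → 3483

N ≈ 3483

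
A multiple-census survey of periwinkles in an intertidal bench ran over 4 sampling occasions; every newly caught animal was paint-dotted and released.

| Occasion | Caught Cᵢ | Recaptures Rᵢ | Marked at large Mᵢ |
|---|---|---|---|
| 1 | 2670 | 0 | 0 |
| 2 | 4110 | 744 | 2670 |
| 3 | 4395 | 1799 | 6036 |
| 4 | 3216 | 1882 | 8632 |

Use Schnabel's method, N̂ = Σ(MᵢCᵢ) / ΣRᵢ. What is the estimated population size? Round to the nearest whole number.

Σ MᵢCᵢ = 0·2670 + 2670·4110 + 6036·4395 + 8632·3216 = 0 + 10973700 + 26528220 + 27760512 = 65262432
Σ Rᵢ = 0 + 744 + 1799 + 1882 = 4425
N̂ = 65262432 / 4425 ≈ 14748.6 → 14749

N ≈ 14,749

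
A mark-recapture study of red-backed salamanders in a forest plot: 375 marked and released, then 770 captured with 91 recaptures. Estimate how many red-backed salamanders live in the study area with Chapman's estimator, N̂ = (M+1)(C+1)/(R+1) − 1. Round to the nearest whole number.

N ≈ 3150

N̂ = (375+1)(770+1)/(91+1) − 1 = 376·771/92 − 1
= 289896/92 − 1 ≈ 3151.0 − 1 ≈ 3150.0 → 3150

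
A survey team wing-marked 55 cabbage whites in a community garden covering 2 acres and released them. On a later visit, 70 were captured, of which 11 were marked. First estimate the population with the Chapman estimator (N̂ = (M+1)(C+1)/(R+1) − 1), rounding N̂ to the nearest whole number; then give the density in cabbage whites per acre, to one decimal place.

N̂ = 56·71/12 − 1 = 3976/12 − 1 ≈ 330.3 → 330
Density = N̂ / area = 330 / 2 = 165.0 per acre

density ≈ 165.0 cabbage whites per acre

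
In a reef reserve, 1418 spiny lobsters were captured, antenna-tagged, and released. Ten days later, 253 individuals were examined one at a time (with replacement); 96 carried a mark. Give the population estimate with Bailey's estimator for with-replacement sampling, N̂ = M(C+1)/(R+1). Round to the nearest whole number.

N ≈ 3713

N̂ = 1418·(253+1)/(96+1) = 1418·254/97 = 360172/97 ≈ 3713.1 → 3713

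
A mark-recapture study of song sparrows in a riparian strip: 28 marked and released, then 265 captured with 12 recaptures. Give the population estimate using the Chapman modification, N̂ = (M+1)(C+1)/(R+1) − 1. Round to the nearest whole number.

N̂ = (28+1)(265+1)/(12+1) − 1 = 29·266/13 − 1
= 7714/13 − 1 ≈ 593.4 − 1 ≈ 592.4 → 592

N ≈ 592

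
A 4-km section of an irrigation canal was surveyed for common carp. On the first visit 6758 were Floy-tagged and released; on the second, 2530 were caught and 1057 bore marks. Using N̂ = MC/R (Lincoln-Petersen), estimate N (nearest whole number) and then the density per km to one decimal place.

density ≈ 4044.0 common carp per km

N̂ = 6758·2530/1057 = 17097740/1057 ≈ 16175.7 → 16176
Density = N̂ / area = 16176 / 4 = 4044.0 per km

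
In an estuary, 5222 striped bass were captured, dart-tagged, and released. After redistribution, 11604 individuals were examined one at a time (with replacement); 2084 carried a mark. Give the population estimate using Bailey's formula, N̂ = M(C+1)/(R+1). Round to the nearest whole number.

N ≈ 29,065

N̂ = 5222·(11604+1)/(2084+1) = 5222·11605/2085 = 60601310/2085 ≈ 29065.4 → 29065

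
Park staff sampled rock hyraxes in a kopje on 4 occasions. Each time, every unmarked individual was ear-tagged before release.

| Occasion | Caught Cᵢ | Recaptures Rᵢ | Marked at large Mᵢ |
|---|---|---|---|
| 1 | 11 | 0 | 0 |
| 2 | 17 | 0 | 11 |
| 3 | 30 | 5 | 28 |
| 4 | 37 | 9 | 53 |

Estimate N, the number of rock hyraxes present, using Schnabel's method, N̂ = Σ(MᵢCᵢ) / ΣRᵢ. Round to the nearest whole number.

Σ MᵢCᵢ = 0·11 + 11·17 + 28·30 + 53·37 = 0 + 187 + 840 + 1961 = 2988
Σ Rᵢ = 0 + 0 + 5 + 9 = 14
N̂ = 2988 / 14 ≈ 213.4 → 213

N ≈ 213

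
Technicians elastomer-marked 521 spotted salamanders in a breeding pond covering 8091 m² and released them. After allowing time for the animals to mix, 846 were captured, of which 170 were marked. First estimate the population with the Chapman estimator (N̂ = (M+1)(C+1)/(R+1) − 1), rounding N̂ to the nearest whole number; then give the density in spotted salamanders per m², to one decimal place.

N̂ = 522·847/171 − 1 = 442134/171 − 1 ≈ 2584.6 → 2585
Density = N̂ / area = 2585 / 8091 ≈ 0.32 → 0.3 per m²

density ≈ 0.3 spotted salamanders per m²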